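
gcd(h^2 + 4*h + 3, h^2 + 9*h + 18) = h + 3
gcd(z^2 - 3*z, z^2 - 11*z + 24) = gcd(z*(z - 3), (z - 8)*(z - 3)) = z - 3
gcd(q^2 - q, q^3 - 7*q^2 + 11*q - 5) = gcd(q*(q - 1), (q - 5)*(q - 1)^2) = q - 1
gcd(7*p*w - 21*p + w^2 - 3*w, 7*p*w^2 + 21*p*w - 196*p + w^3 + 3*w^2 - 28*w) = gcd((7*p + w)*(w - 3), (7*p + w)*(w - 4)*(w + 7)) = 7*p + w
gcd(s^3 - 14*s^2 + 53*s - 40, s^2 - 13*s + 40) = s^2 - 13*s + 40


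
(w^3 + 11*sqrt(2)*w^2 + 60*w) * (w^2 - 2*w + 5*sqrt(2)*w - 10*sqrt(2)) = w^5 - 2*w^4 + 16*sqrt(2)*w^4 - 32*sqrt(2)*w^3 + 170*w^3 - 340*w^2 + 300*sqrt(2)*w^2 - 600*sqrt(2)*w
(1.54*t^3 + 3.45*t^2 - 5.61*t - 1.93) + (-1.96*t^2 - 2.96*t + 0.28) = 1.54*t^3 + 1.49*t^2 - 8.57*t - 1.65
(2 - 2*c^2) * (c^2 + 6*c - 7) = -2*c^4 - 12*c^3 + 16*c^2 + 12*c - 14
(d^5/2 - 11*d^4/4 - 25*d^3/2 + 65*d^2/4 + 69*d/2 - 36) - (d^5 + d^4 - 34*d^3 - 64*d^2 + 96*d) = -d^5/2 - 15*d^4/4 + 43*d^3/2 + 321*d^2/4 - 123*d/2 - 36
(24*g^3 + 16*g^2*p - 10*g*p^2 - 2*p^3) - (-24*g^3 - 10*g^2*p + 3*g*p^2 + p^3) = 48*g^3 + 26*g^2*p - 13*g*p^2 - 3*p^3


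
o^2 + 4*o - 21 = (o - 3)*(o + 7)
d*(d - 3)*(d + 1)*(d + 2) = d^4 - 7*d^2 - 6*d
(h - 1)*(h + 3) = h^2 + 2*h - 3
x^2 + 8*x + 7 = (x + 1)*(x + 7)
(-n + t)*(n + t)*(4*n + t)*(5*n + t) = -20*n^4 - 9*n^3*t + 19*n^2*t^2 + 9*n*t^3 + t^4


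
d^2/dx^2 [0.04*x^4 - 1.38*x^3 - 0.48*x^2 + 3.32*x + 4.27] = 0.48*x^2 - 8.28*x - 0.96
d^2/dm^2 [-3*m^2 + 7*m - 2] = -6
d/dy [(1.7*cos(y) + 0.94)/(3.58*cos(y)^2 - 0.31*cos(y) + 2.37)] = (6.086*cos(y)^2 + 6.7304*cos(y) - 4.3204)*sin(y)/(12.8164*cos(y)^4 - 2.2196*cos(y)^3 + 17.0653*cos(y)^2 - 1.4694*cos(y) + 5.6169)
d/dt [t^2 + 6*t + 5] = 2*t + 6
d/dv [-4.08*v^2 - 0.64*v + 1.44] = -8.16*v - 0.64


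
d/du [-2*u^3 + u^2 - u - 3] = -6*u^2 + 2*u - 1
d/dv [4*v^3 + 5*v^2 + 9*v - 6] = 12*v^2 + 10*v + 9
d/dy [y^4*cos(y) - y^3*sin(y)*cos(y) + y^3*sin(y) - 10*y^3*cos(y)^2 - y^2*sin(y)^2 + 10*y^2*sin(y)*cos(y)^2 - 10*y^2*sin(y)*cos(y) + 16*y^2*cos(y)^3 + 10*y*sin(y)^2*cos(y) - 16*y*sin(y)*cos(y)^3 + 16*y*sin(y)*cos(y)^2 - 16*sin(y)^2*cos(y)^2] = -y^4*sin(y) + 10*y^3*sin(2*y) + 5*y^3*cos(y) - y^3*cos(2*y) - 9*y^2*sin(y) - 5*y^2*sin(2*y)/2 - 12*y^2*sin(3*y) + 5*y^2*cos(y)/2 - 25*y^2*cos(2*y) + 15*y^2*cos(3*y)/2 - 15*y^2 + 5*y*sin(y)/2 - 10*y*sin(2*y) + 25*y*sin(3*y)/2 + 28*y*cos(y) - 16*y*cos(2*y)^2 - 7*y*cos(2*y) + 20*y*cos(3*y) + 7*y + 4*sin(y) - 4*sin(2*y) + 4*sin(3*y) - 10*sin(4*y) + 5*cos(y)/2 - 5*cos(3*y)/2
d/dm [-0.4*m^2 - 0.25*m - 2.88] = -0.8*m - 0.25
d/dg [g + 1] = 1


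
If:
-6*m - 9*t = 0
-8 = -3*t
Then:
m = -4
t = 8/3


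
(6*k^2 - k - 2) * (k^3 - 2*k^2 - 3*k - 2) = 6*k^5 - 13*k^4 - 18*k^3 - 5*k^2 + 8*k + 4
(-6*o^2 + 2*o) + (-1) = -6*o^2 + 2*o - 1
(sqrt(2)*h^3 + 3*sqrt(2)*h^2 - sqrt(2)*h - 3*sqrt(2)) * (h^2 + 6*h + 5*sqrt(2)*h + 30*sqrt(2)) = sqrt(2)*h^5 + 10*h^4 + 9*sqrt(2)*h^4 + 17*sqrt(2)*h^3 + 90*h^3 - 9*sqrt(2)*h^2 + 170*h^2 - 90*h - 18*sqrt(2)*h - 180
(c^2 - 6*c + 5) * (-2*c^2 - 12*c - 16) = -2*c^4 + 46*c^2 + 36*c - 80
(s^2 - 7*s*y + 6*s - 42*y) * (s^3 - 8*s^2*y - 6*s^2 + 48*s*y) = s^5 - 15*s^4*y + 56*s^3*y^2 - 36*s^3 + 540*s^2*y - 2016*s*y^2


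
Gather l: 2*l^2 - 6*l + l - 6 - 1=2*l^2 - 5*l - 7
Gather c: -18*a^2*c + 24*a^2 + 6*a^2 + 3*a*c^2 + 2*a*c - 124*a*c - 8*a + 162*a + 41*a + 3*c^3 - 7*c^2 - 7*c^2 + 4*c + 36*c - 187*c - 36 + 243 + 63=30*a^2 + 195*a + 3*c^3 + c^2*(3*a - 14) + c*(-18*a^2 - 122*a - 147) + 270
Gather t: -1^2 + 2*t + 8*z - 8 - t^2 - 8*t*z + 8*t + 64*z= -t^2 + t*(10 - 8*z) + 72*z - 9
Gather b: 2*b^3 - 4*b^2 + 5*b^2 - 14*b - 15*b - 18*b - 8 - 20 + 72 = 2*b^3 + b^2 - 47*b + 44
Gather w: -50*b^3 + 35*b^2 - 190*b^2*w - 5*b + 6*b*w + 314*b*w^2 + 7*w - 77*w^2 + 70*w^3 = -50*b^3 + 35*b^2 - 5*b + 70*w^3 + w^2*(314*b - 77) + w*(-190*b^2 + 6*b + 7)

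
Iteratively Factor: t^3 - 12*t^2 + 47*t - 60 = (t - 5)*(t^2 - 7*t + 12) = (t - 5)*(t - 3)*(t - 4)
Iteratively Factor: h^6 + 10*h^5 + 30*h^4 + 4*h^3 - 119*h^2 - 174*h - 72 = (h + 4)*(h^5 + 6*h^4 + 6*h^3 - 20*h^2 - 39*h - 18) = (h + 1)*(h + 4)*(h^4 + 5*h^3 + h^2 - 21*h - 18) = (h + 1)*(h + 3)*(h + 4)*(h^3 + 2*h^2 - 5*h - 6) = (h - 2)*(h + 1)*(h + 3)*(h + 4)*(h^2 + 4*h + 3) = (h - 2)*(h + 1)^2*(h + 3)*(h + 4)*(h + 3)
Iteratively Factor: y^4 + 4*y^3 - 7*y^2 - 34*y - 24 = (y + 4)*(y^3 - 7*y - 6) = (y + 2)*(y + 4)*(y^2 - 2*y - 3) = (y + 1)*(y + 2)*(y + 4)*(y - 3)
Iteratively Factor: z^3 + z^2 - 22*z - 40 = (z - 5)*(z^2 + 6*z + 8) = (z - 5)*(z + 2)*(z + 4)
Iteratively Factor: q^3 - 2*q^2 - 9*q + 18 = (q - 3)*(q^2 + q - 6) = (q - 3)*(q - 2)*(q + 3)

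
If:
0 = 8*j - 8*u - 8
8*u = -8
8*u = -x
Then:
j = 0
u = -1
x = 8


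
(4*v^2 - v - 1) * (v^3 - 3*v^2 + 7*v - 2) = 4*v^5 - 13*v^4 + 30*v^3 - 12*v^2 - 5*v + 2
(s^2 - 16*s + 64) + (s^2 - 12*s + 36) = 2*s^2 - 28*s + 100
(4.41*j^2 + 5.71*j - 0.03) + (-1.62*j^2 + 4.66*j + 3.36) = 2.79*j^2 + 10.37*j + 3.33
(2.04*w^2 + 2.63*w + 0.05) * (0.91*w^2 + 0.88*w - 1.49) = 1.8564*w^4 + 4.1885*w^3 - 0.6797*w^2 - 3.8747*w - 0.0745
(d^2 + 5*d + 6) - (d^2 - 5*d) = 10*d + 6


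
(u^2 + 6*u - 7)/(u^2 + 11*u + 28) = (u - 1)/(u + 4)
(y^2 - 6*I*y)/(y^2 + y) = (y - 6*I)/(y + 1)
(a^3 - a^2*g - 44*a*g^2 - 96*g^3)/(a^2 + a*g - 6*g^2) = (a^2 - 4*a*g - 32*g^2)/(a - 2*g)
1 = 1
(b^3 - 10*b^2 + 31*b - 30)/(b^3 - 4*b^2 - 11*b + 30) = (b - 3)/(b + 3)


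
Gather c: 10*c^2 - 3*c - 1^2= 10*c^2 - 3*c - 1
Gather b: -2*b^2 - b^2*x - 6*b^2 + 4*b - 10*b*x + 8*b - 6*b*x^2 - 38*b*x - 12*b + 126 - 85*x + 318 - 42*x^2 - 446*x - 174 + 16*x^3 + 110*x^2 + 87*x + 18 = b^2*(-x - 8) + b*(-6*x^2 - 48*x) + 16*x^3 + 68*x^2 - 444*x + 288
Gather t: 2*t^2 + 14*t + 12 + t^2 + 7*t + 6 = 3*t^2 + 21*t + 18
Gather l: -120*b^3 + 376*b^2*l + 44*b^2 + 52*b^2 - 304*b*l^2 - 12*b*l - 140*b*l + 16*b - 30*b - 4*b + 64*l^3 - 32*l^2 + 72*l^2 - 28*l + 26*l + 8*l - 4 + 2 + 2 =-120*b^3 + 96*b^2 - 18*b + 64*l^3 + l^2*(40 - 304*b) + l*(376*b^2 - 152*b + 6)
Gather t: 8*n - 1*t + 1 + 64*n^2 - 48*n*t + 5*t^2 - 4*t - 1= 64*n^2 + 8*n + 5*t^2 + t*(-48*n - 5)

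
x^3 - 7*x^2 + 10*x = x*(x - 5)*(x - 2)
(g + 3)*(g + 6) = g^2 + 9*g + 18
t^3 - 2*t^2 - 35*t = t*(t - 7)*(t + 5)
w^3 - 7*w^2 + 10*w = w*(w - 5)*(w - 2)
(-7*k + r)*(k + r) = -7*k^2 - 6*k*r + r^2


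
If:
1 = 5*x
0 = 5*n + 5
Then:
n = -1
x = 1/5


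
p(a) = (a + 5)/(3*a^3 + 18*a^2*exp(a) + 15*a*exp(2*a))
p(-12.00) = 0.00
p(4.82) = 0.00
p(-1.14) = 3.00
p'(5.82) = -0.00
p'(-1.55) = -6.87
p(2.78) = 0.00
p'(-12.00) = 0.00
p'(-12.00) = 0.00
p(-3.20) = -0.02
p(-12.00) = 0.00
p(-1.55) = -1.13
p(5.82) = 0.00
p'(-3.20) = -0.03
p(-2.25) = -0.11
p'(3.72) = -0.00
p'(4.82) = -0.00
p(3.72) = 0.00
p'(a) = (a + 5)*(-18*a^2*exp(a) - 9*a^2 - 30*a*exp(2*a) - 36*a*exp(a) - 15*exp(2*a))/(3*a^3 + 18*a^2*exp(a) + 15*a*exp(2*a))^2 + 1/(3*a^3 + 18*a^2*exp(a) + 15*a*exp(2*a))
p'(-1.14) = -8.74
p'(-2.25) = -0.24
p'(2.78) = -0.00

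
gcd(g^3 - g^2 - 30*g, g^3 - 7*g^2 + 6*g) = g^2 - 6*g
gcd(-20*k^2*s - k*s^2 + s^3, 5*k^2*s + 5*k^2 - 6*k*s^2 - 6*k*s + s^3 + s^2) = -5*k + s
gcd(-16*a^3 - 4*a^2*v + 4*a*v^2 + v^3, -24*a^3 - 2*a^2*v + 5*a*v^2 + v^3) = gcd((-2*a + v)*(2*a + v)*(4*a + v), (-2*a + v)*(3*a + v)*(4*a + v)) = -8*a^2 + 2*a*v + v^2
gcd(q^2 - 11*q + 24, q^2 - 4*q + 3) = q - 3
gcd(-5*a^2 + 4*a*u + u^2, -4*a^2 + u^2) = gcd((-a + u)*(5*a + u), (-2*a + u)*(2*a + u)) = 1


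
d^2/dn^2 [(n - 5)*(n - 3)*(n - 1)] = 6*n - 18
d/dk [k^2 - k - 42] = 2*k - 1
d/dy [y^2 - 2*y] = 2*y - 2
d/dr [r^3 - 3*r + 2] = 3*r^2 - 3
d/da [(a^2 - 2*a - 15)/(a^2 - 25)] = 2/(a^2 + 10*a + 25)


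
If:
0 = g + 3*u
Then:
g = -3*u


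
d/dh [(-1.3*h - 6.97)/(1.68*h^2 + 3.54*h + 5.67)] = (2.184*h^2 + 23.4192*h + 17.3028)/(2.8224*h^4 + 11.8944*h^3 + 31.5828*h^2 + 40.1436*h + 32.1489)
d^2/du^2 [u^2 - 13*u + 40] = 2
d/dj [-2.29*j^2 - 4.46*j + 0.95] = -4.58*j - 4.46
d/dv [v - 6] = 1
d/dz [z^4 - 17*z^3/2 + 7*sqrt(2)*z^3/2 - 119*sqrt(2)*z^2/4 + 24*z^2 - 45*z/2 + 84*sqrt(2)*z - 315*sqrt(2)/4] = 4*z^3 - 51*z^2/2 + 21*sqrt(2)*z^2/2 - 119*sqrt(2)*z/2 + 48*z - 45/2 + 84*sqrt(2)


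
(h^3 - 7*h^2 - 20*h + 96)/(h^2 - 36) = (h^3 - 7*h^2 - 20*h + 96)/(h^2 - 36)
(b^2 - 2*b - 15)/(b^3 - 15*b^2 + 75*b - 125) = (b + 3)/(b^2 - 10*b + 25)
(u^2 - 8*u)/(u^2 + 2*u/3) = 3*(u - 8)/(3*u + 2)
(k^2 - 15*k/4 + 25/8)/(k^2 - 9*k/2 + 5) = (k - 5/4)/(k - 2)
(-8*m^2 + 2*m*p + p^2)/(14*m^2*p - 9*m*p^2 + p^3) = (4*m + p)/(p*(-7*m + p))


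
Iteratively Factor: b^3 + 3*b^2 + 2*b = (b)*(b^2 + 3*b + 2) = b*(b + 1)*(b + 2)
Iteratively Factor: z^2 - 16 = (z - 4)*(z + 4)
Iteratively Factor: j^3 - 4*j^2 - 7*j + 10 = (j - 5)*(j^2 + j - 2) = (j - 5)*(j + 2)*(j - 1)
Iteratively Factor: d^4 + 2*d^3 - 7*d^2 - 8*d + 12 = (d + 2)*(d^3 - 7*d + 6) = (d + 2)*(d + 3)*(d^2 - 3*d + 2) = (d - 2)*(d + 2)*(d + 3)*(d - 1)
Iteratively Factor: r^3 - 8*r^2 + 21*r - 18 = (r - 3)*(r^2 - 5*r + 6) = (r - 3)*(r - 2)*(r - 3)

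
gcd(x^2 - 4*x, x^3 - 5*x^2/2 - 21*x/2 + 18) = x - 4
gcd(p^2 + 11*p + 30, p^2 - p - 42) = p + 6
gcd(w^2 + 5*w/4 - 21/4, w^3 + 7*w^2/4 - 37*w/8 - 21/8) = w^2 + 5*w/4 - 21/4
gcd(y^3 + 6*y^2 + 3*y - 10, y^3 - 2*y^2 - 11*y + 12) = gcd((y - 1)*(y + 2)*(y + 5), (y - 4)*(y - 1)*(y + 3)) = y - 1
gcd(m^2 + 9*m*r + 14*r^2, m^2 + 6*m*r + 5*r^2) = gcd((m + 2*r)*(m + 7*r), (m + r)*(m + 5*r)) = 1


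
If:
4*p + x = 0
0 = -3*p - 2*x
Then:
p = 0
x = 0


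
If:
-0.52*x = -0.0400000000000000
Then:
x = 0.08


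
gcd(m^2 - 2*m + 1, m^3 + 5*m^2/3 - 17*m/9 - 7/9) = m - 1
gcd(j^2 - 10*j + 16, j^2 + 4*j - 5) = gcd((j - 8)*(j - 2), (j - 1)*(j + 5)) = 1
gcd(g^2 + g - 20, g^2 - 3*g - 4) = g - 4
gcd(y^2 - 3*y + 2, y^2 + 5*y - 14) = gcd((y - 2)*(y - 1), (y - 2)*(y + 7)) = y - 2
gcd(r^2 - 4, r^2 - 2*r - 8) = r + 2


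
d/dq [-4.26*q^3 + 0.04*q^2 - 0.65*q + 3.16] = -12.78*q^2 + 0.08*q - 0.65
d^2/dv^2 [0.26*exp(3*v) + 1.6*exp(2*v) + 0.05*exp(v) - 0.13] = (2.34*exp(2*v) + 6.4*exp(v) + 0.05)*exp(v)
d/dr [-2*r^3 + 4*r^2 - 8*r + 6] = -6*r^2 + 8*r - 8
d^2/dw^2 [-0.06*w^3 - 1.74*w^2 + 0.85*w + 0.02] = -0.36*w - 3.48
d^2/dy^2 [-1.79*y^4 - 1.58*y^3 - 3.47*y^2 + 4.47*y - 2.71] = -21.48*y^2 - 9.48*y - 6.94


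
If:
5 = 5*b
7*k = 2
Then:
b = 1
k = 2/7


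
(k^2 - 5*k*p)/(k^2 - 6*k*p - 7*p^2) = k*(-k + 5*p)/(-k^2 + 6*k*p + 7*p^2)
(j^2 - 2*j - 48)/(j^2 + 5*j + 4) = (j^2 - 2*j - 48)/(j^2 + 5*j + 4)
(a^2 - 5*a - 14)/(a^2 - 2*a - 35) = (a + 2)/(a + 5)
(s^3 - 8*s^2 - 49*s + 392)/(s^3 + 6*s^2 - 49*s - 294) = (s - 8)/(s + 6)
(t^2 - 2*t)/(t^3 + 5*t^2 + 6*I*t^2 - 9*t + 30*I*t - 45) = t*(t - 2)/(t^3 + t^2*(5 + 6*I) + 3*t*(-3 + 10*I) - 45)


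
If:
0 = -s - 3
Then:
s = -3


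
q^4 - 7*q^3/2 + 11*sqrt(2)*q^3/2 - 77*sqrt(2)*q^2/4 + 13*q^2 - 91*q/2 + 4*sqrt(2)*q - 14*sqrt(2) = (q - 7/2)*(q + sqrt(2)/2)*(q + sqrt(2))*(q + 4*sqrt(2))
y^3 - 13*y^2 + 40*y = y*(y - 8)*(y - 5)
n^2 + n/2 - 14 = (n - 7/2)*(n + 4)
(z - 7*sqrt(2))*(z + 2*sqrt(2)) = z^2 - 5*sqrt(2)*z - 28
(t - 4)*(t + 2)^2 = t^3 - 12*t - 16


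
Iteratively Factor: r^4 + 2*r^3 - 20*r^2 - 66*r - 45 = (r + 3)*(r^3 - r^2 - 17*r - 15) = (r - 5)*(r + 3)*(r^2 + 4*r + 3) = (r - 5)*(r + 3)^2*(r + 1)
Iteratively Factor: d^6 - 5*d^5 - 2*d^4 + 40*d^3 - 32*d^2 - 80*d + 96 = (d - 2)*(d^5 - 3*d^4 - 8*d^3 + 24*d^2 + 16*d - 48) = (d - 2)^2*(d^4 - d^3 - 10*d^2 + 4*d + 24) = (d - 2)^2*(d + 2)*(d^3 - 3*d^2 - 4*d + 12) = (d - 2)^3*(d + 2)*(d^2 - d - 6) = (d - 3)*(d - 2)^3*(d + 2)*(d + 2)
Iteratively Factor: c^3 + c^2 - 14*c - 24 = (c - 4)*(c^2 + 5*c + 6) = (c - 4)*(c + 3)*(c + 2)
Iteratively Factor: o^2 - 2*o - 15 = (o - 5)*(o + 3)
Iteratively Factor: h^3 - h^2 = (h - 1)*(h^2) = h*(h - 1)*(h)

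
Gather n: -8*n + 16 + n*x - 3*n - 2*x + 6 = n*(x - 11) - 2*x + 22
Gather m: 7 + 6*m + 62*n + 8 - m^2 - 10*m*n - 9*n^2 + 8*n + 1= -m^2 + m*(6 - 10*n) - 9*n^2 + 70*n + 16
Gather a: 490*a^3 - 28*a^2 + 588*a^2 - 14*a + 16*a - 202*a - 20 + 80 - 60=490*a^3 + 560*a^2 - 200*a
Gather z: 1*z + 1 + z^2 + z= z^2 + 2*z + 1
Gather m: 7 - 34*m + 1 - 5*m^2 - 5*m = -5*m^2 - 39*m + 8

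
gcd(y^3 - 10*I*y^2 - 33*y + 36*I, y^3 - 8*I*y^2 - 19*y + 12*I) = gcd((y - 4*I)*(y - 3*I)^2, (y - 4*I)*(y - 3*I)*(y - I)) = y^2 - 7*I*y - 12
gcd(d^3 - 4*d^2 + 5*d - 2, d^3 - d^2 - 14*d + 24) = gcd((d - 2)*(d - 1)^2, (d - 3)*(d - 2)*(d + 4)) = d - 2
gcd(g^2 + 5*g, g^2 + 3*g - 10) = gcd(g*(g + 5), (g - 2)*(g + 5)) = g + 5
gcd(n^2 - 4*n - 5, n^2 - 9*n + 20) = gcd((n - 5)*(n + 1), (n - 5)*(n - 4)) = n - 5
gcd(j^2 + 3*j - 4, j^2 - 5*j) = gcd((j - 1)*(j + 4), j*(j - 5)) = 1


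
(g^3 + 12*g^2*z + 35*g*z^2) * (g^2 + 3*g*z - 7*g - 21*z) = g^5 + 15*g^4*z - 7*g^4 + 71*g^3*z^2 - 105*g^3*z + 105*g^2*z^3 - 497*g^2*z^2 - 735*g*z^3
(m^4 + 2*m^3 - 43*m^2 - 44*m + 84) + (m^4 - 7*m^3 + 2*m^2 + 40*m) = 2*m^4 - 5*m^3 - 41*m^2 - 4*m + 84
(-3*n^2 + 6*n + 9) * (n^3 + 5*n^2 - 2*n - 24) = -3*n^5 - 9*n^4 + 45*n^3 + 105*n^2 - 162*n - 216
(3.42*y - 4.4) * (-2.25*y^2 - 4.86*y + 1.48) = -7.695*y^3 - 6.7212*y^2 + 26.4456*y - 6.512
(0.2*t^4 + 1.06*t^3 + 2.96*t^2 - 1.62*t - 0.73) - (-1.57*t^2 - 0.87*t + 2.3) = 0.2*t^4 + 1.06*t^3 + 4.53*t^2 - 0.75*t - 3.03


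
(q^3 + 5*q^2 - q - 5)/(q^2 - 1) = q + 5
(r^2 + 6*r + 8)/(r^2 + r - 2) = (r + 4)/(r - 1)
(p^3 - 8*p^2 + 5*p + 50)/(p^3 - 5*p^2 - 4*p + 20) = (p - 5)/(p - 2)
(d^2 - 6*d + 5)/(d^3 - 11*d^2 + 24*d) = (d^2 - 6*d + 5)/(d*(d^2 - 11*d + 24))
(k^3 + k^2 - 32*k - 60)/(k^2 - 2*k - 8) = (k^2 - k - 30)/(k - 4)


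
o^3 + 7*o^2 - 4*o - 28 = (o - 2)*(o + 2)*(o + 7)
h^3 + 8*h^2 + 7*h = h*(h + 1)*(h + 7)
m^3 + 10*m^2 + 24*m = m*(m + 4)*(m + 6)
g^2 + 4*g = g*(g + 4)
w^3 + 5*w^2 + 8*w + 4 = (w + 1)*(w + 2)^2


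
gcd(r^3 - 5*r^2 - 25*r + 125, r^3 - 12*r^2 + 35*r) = r - 5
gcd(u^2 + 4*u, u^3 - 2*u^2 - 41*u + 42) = 1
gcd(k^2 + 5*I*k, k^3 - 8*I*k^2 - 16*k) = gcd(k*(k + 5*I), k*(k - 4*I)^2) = k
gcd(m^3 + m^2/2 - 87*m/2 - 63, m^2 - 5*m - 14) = m - 7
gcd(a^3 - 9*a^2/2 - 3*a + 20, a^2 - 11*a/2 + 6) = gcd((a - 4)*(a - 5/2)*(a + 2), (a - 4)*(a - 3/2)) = a - 4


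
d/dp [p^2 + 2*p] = 2*p + 2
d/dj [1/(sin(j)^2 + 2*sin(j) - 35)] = -2*(sin(j) + 1)*cos(j)/(sin(j)^2 + 2*sin(j) - 35)^2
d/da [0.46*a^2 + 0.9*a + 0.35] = 0.92*a + 0.9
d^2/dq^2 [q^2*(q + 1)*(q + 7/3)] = 12*q^2 + 20*q + 14/3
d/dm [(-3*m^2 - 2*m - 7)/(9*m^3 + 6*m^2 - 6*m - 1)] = (27*m^4 + 36*m^3 + 219*m^2 + 90*m - 40)/(81*m^6 + 108*m^5 - 72*m^4 - 90*m^3 + 24*m^2 + 12*m + 1)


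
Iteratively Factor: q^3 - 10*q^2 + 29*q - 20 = (q - 4)*(q^2 - 6*q + 5) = (q - 4)*(q - 1)*(q - 5)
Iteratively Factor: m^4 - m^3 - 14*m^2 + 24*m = (m - 3)*(m^3 + 2*m^2 - 8*m) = (m - 3)*(m + 4)*(m^2 - 2*m) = m*(m - 3)*(m + 4)*(m - 2)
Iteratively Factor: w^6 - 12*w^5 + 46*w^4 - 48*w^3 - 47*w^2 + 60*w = (w - 4)*(w^5 - 8*w^4 + 14*w^3 + 8*w^2 - 15*w) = w*(w - 4)*(w^4 - 8*w^3 + 14*w^2 + 8*w - 15) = w*(w - 4)*(w - 1)*(w^3 - 7*w^2 + 7*w + 15) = w*(w - 4)*(w - 3)*(w - 1)*(w^2 - 4*w - 5) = w*(w - 5)*(w - 4)*(w - 3)*(w - 1)*(w + 1)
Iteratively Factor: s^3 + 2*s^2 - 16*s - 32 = (s + 2)*(s^2 - 16) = (s + 2)*(s + 4)*(s - 4)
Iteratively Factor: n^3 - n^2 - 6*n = (n)*(n^2 - n - 6) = n*(n - 3)*(n + 2)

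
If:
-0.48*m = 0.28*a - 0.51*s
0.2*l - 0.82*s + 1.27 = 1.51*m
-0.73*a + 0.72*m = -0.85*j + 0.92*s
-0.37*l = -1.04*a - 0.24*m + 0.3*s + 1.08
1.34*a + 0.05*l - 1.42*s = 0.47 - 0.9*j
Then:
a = 0.49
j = 0.77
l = -1.79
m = 0.30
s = 0.55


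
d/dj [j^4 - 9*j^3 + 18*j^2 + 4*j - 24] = 4*j^3 - 27*j^2 + 36*j + 4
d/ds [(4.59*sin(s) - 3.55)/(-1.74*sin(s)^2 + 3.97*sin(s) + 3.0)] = (7.9866*sin(s)^2 - 12.354*sin(s) + 27.8635)*cos(s)/(3.0276*sin(s)^4 - 13.8156*sin(s)^3 + 5.3209*sin(s)^2 + 23.82*sin(s) + 9.0)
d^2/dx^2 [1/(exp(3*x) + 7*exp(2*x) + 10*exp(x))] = (-(exp(2*x) + 7*exp(x) + 10)*(9*exp(2*x) + 28*exp(x) + 10) + 2*(3*exp(2*x) + 14*exp(x) + 10)^2)*exp(-x)/(exp(2*x) + 7*exp(x) + 10)^3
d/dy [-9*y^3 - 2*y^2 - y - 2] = -27*y^2 - 4*y - 1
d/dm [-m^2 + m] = 1 - 2*m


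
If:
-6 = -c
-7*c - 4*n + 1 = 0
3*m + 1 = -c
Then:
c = 6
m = -7/3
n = -41/4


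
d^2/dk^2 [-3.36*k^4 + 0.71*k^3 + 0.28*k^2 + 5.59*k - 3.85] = -40.32*k^2 + 4.26*k + 0.56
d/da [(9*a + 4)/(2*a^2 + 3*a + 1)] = (18*a^2 + 27*a - (4*a + 3)*(9*a + 4) + 9)/(2*a^2 + 3*a + 1)^2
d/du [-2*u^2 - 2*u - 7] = -4*u - 2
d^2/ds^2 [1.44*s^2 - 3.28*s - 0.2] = 2.88000000000000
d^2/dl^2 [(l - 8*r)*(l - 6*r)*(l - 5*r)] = 6*l - 38*r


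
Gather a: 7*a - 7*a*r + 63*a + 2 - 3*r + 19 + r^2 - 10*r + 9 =a*(70 - 7*r) + r^2 - 13*r + 30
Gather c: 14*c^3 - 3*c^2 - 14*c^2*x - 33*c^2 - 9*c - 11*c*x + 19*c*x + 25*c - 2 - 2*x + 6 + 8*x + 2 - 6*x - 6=14*c^3 + c^2*(-14*x - 36) + c*(8*x + 16)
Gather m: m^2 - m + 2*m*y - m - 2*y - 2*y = m^2 + m*(2*y - 2) - 4*y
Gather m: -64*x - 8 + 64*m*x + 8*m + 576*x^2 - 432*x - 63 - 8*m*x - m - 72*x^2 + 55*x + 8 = m*(56*x + 7) + 504*x^2 - 441*x - 63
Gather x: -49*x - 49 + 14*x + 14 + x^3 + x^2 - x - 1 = x^3 + x^2 - 36*x - 36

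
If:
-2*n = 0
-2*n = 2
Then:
No Solution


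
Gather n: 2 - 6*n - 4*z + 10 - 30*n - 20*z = -36*n - 24*z + 12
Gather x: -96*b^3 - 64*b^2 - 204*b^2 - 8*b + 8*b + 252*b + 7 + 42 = -96*b^3 - 268*b^2 + 252*b + 49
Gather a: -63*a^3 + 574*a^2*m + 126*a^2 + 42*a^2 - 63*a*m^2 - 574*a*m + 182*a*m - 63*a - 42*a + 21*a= -63*a^3 + a^2*(574*m + 168) + a*(-63*m^2 - 392*m - 84)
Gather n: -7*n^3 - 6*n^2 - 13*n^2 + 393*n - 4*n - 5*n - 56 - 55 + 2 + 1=-7*n^3 - 19*n^2 + 384*n - 108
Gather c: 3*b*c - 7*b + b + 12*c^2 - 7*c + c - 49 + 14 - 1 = -6*b + 12*c^2 + c*(3*b - 6) - 36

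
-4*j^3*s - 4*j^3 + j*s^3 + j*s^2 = (-2*j + s)*(2*j + s)*(j*s + j)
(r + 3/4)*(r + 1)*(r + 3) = r^3 + 19*r^2/4 + 6*r + 9/4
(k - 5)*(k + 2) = k^2 - 3*k - 10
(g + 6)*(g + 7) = g^2 + 13*g + 42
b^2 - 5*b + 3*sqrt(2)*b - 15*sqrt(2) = (b - 5)*(b + 3*sqrt(2))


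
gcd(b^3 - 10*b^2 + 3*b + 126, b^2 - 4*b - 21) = b^2 - 4*b - 21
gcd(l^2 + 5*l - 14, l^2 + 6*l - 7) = l + 7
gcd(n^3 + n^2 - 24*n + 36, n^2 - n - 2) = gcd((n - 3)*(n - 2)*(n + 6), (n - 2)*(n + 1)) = n - 2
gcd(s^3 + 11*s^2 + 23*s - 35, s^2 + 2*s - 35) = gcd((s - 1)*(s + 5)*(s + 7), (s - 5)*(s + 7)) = s + 7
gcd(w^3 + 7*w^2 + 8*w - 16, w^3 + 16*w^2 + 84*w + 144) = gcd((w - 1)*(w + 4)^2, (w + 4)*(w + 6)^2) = w + 4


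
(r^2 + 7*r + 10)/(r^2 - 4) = (r + 5)/(r - 2)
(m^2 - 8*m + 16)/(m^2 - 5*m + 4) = (m - 4)/(m - 1)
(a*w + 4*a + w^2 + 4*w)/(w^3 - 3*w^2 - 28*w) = (a + w)/(w*(w - 7))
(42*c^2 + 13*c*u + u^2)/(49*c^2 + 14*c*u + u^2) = (6*c + u)/(7*c + u)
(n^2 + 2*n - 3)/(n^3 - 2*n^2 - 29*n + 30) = (n + 3)/(n^2 - n - 30)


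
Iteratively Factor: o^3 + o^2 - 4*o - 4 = (o + 1)*(o^2 - 4) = (o + 1)*(o + 2)*(o - 2)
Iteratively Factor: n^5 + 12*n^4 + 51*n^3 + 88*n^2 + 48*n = (n + 4)*(n^4 + 8*n^3 + 19*n^2 + 12*n) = (n + 4)^2*(n^3 + 4*n^2 + 3*n) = (n + 1)*(n + 4)^2*(n^2 + 3*n) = n*(n + 1)*(n + 4)^2*(n + 3)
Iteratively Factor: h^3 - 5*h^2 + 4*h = (h - 1)*(h^2 - 4*h) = h*(h - 1)*(h - 4)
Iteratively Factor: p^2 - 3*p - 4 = (p - 4)*(p + 1)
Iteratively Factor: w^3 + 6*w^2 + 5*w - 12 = (w - 1)*(w^2 + 7*w + 12) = (w - 1)*(w + 3)*(w + 4)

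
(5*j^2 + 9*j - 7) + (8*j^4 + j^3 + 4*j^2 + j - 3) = 8*j^4 + j^3 + 9*j^2 + 10*j - 10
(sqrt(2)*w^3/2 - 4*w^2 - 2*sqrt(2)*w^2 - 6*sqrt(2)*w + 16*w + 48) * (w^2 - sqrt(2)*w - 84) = sqrt(2)*w^5/2 - 5*w^4 - 2*sqrt(2)*w^4 - 44*sqrt(2)*w^3 + 20*w^3 + 152*sqrt(2)*w^2 + 396*w^2 - 1344*w + 456*sqrt(2)*w - 4032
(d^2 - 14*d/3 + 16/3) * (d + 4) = d^3 - 2*d^2/3 - 40*d/3 + 64/3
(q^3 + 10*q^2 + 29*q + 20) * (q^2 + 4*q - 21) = q^5 + 14*q^4 + 48*q^3 - 74*q^2 - 529*q - 420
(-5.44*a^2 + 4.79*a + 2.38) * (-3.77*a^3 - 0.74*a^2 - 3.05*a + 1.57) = 20.5088*a^5 - 14.0327*a^4 + 4.0748*a^3 - 24.9115*a^2 + 0.261300000000001*a + 3.7366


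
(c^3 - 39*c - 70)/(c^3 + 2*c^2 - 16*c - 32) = (c^2 - 2*c - 35)/(c^2 - 16)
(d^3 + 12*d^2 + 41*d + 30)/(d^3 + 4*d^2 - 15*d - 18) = (d + 5)/(d - 3)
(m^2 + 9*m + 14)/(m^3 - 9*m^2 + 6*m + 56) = (m + 7)/(m^2 - 11*m + 28)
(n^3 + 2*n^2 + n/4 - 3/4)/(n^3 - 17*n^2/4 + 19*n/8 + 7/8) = 2*(4*n^3 + 8*n^2 + n - 3)/(8*n^3 - 34*n^2 + 19*n + 7)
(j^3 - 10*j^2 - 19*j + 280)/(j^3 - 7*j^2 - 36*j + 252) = (j^2 - 3*j - 40)/(j^2 - 36)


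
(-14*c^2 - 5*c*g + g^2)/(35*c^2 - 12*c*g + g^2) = (-2*c - g)/(5*c - g)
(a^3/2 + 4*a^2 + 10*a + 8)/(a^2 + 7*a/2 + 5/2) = (a^3 + 8*a^2 + 20*a + 16)/(2*a^2 + 7*a + 5)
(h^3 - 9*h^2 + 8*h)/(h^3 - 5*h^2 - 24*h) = (h - 1)/(h + 3)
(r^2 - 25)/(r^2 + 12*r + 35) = (r - 5)/(r + 7)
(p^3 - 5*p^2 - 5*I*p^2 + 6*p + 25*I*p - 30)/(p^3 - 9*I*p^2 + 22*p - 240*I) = (p^2 + p*(-5 + I) - 5*I)/(p^2 - 3*I*p + 40)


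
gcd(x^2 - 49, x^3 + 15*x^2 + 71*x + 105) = x + 7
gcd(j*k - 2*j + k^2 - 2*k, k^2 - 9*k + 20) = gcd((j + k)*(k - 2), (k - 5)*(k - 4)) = 1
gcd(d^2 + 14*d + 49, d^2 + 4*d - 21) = d + 7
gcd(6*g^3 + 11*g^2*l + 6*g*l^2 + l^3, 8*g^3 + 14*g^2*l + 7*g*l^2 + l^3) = 2*g^2 + 3*g*l + l^2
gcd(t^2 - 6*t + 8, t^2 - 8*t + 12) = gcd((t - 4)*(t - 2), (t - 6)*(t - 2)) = t - 2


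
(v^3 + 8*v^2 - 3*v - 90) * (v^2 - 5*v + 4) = v^5 + 3*v^4 - 39*v^3 - 43*v^2 + 438*v - 360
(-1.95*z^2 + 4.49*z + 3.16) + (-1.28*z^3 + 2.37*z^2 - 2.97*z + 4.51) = -1.28*z^3 + 0.42*z^2 + 1.52*z + 7.67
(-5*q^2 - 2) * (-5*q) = 25*q^3 + 10*q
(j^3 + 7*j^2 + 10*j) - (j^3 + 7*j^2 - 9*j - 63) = 19*j + 63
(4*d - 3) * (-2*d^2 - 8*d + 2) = -8*d^3 - 26*d^2 + 32*d - 6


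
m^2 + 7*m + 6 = (m + 1)*(m + 6)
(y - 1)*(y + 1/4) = y^2 - 3*y/4 - 1/4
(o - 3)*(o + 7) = o^2 + 4*o - 21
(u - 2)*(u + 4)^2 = u^3 + 6*u^2 - 32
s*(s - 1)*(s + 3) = s^3 + 2*s^2 - 3*s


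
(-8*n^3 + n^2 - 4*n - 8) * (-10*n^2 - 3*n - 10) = 80*n^5 + 14*n^4 + 117*n^3 + 82*n^2 + 64*n + 80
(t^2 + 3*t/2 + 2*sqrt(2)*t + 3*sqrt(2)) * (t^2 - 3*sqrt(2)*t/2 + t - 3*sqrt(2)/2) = t^4 + sqrt(2)*t^3/2 + 5*t^3/2 - 9*t^2/2 + 5*sqrt(2)*t^2/4 - 15*t + 3*sqrt(2)*t/4 - 9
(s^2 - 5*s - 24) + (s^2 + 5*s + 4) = 2*s^2 - 20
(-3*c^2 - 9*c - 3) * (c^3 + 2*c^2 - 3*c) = -3*c^5 - 15*c^4 - 12*c^3 + 21*c^2 + 9*c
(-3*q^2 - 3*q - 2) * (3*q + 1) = -9*q^3 - 12*q^2 - 9*q - 2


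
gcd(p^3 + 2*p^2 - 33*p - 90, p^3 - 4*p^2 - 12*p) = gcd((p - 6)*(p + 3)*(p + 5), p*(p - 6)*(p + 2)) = p - 6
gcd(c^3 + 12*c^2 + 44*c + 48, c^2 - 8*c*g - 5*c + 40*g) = 1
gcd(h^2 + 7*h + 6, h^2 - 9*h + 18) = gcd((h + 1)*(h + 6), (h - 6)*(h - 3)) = 1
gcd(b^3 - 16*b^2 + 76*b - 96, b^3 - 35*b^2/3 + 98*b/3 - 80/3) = b^2 - 10*b + 16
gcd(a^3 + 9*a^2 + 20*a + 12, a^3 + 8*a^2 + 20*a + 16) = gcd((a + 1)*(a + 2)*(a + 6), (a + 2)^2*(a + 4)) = a + 2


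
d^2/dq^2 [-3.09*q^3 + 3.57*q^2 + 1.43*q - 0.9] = 7.14 - 18.54*q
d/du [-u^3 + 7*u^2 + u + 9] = -3*u^2 + 14*u + 1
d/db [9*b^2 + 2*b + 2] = 18*b + 2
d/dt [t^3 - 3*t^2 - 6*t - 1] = 3*t^2 - 6*t - 6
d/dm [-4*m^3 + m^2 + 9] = 2*m*(1 - 6*m)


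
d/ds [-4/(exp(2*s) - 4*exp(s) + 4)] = 8*(exp(s) - 2)*exp(s)/(exp(2*s) - 4*exp(s) + 4)^2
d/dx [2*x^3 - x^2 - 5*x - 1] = 6*x^2 - 2*x - 5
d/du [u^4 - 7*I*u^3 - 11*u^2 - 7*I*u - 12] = 4*u^3 - 21*I*u^2 - 22*u - 7*I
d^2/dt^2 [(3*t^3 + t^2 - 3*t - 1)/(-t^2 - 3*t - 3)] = 6*(-4*t^3 - 23*t^2 - 33*t - 10)/(t^6 + 9*t^5 + 36*t^4 + 81*t^3 + 108*t^2 + 81*t + 27)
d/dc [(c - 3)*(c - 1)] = 2*c - 4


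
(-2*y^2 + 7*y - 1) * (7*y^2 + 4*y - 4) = -14*y^4 + 41*y^3 + 29*y^2 - 32*y + 4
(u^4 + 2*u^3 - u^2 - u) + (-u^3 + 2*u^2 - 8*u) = u^4 + u^3 + u^2 - 9*u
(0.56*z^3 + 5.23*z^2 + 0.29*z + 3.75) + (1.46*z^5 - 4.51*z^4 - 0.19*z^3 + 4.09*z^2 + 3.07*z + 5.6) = 1.46*z^5 - 4.51*z^4 + 0.37*z^3 + 9.32*z^2 + 3.36*z + 9.35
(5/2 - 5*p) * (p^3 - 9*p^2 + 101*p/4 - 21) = -5*p^4 + 95*p^3/2 - 595*p^2/4 + 1345*p/8 - 105/2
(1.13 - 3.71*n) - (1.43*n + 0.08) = 1.05 - 5.14*n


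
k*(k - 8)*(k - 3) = k^3 - 11*k^2 + 24*k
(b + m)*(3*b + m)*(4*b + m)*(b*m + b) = 12*b^4*m + 12*b^4 + 19*b^3*m^2 + 19*b^3*m + 8*b^2*m^3 + 8*b^2*m^2 + b*m^4 + b*m^3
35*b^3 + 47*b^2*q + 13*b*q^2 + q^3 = (b + q)*(5*b + q)*(7*b + q)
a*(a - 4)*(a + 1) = a^3 - 3*a^2 - 4*a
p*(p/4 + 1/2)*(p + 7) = p^3/4 + 9*p^2/4 + 7*p/2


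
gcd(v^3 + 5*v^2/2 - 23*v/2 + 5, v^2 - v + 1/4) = v - 1/2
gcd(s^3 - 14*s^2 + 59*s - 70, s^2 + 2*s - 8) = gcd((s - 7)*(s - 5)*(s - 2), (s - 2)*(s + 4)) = s - 2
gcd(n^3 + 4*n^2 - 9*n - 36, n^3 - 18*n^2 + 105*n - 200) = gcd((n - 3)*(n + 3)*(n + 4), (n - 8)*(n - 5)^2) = 1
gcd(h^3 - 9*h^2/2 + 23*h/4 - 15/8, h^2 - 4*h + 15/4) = h^2 - 4*h + 15/4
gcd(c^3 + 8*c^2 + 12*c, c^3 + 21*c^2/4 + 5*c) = c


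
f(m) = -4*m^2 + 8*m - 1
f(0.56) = 2.23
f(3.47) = -21.40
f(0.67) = 2.56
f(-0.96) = -12.37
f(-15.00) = -1021.00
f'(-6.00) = 56.00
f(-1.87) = -29.95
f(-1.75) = -27.25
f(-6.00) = -193.00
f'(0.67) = 2.64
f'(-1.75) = 22.00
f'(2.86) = -14.88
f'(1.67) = -5.36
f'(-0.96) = 15.68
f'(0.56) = 3.52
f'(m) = 8 - 8*m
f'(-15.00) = 128.00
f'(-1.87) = 22.96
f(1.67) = 1.20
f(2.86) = -10.84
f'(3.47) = -19.76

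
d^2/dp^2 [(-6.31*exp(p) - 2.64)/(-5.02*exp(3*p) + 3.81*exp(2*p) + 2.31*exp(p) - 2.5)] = (636.058096*exp(6*p) + 236.702538*exp(5*p) - 171.140169*exp(4*p) - 992.949361*exp(3*p) + 132.133212*exp(2*p) + 151.111554*exp(p) + 54.6835)*exp(p)/(126.506008*exp(9*p) - 288.040572*exp(8*p) + 43.973694*exp(7*p) + 398.785791*exp(6*p) - 307.127907*exp(5*p) - 126.063873*exp(4*p) + 213.815109*exp(3*p) - 31.41675*exp(2*p) - 43.3125*exp(p) + 15.625)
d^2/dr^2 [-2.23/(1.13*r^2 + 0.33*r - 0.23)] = (5.694974*r^2 + 1.663134*r - 2.23*(2.26*r + 0.33)*(4.52*r + 0.66) - 1.159154)/(1.13*r^2 + 0.33*r - 0.23)^3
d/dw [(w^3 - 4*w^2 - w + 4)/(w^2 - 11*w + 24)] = (w^4 - 22*w^3 + 117*w^2 - 200*w + 20)/(w^4 - 22*w^3 + 169*w^2 - 528*w + 576)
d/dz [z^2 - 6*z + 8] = 2*z - 6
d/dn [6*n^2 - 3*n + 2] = 12*n - 3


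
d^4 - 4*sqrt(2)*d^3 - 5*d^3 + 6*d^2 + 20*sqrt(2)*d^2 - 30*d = d*(d - 5)*(d - 3*sqrt(2))*(d - sqrt(2))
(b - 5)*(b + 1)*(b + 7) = b^3 + 3*b^2 - 33*b - 35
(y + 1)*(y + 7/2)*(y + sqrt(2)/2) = y^3 + sqrt(2)*y^2/2 + 9*y^2/2 + 9*sqrt(2)*y/4 + 7*y/2 + 7*sqrt(2)/4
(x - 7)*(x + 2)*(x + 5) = x^3 - 39*x - 70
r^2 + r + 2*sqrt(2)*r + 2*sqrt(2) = (r + 1)*(r + 2*sqrt(2))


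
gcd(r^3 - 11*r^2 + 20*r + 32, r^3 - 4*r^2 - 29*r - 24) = r^2 - 7*r - 8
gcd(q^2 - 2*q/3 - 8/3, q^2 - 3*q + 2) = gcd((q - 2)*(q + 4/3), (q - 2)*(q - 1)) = q - 2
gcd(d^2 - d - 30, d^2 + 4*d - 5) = d + 5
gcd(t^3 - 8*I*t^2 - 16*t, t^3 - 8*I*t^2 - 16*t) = t^3 - 8*I*t^2 - 16*t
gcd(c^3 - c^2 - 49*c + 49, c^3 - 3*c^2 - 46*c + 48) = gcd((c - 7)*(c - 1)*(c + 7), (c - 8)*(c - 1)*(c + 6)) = c - 1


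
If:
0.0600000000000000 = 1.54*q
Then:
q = 0.04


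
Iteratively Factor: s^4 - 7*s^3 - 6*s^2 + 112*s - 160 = (s - 4)*(s^3 - 3*s^2 - 18*s + 40) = (s - 5)*(s - 4)*(s^2 + 2*s - 8) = (s - 5)*(s - 4)*(s - 2)*(s + 4)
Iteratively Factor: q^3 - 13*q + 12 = (q - 1)*(q^2 + q - 12) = (q - 3)*(q - 1)*(q + 4)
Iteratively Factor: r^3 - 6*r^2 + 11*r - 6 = (r - 1)*(r^2 - 5*r + 6) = (r - 3)*(r - 1)*(r - 2)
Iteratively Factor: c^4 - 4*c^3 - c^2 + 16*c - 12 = (c - 1)*(c^3 - 3*c^2 - 4*c + 12) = (c - 2)*(c - 1)*(c^2 - c - 6) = (c - 3)*(c - 2)*(c - 1)*(c + 2)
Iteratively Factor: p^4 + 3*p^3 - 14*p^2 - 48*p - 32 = (p - 4)*(p^3 + 7*p^2 + 14*p + 8) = (p - 4)*(p + 4)*(p^2 + 3*p + 2) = (p - 4)*(p + 1)*(p + 4)*(p + 2)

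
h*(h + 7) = h^2 + 7*h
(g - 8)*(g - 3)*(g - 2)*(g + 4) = g^4 - 9*g^3 - 6*g^2 + 136*g - 192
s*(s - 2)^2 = s^3 - 4*s^2 + 4*s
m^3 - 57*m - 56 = (m - 8)*(m + 1)*(m + 7)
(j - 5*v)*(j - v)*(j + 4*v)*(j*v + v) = j^4*v - 2*j^3*v^2 + j^3*v - 19*j^2*v^3 - 2*j^2*v^2 + 20*j*v^4 - 19*j*v^3 + 20*v^4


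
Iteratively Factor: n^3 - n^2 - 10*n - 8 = (n + 1)*(n^2 - 2*n - 8) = (n + 1)*(n + 2)*(n - 4)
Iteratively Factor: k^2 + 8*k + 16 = (k + 4)*(k + 4)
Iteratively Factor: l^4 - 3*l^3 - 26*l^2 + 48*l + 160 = (l + 4)*(l^3 - 7*l^2 + 2*l + 40) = (l - 4)*(l + 4)*(l^2 - 3*l - 10) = (l - 5)*(l - 4)*(l + 4)*(l + 2)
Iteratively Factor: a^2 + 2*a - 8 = (a + 4)*(a - 2)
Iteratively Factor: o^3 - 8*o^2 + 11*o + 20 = (o - 4)*(o^2 - 4*o - 5) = (o - 4)*(o + 1)*(o - 5)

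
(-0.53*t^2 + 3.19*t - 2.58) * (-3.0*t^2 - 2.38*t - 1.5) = 1.59*t^4 - 8.3086*t^3 + 0.942800000000001*t^2 + 1.3554*t + 3.87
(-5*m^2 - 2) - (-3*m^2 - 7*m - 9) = -2*m^2 + 7*m + 7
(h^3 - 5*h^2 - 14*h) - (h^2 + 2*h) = h^3 - 6*h^2 - 16*h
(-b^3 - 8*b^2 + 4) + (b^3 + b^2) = 4 - 7*b^2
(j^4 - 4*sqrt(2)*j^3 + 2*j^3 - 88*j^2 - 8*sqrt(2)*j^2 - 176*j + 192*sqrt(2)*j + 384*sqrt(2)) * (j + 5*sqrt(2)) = j^5 + sqrt(2)*j^4 + 2*j^4 - 128*j^3 + 2*sqrt(2)*j^3 - 248*sqrt(2)*j^2 - 256*j^2 - 496*sqrt(2)*j + 1920*j + 3840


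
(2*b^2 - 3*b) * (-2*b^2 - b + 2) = -4*b^4 + 4*b^3 + 7*b^2 - 6*b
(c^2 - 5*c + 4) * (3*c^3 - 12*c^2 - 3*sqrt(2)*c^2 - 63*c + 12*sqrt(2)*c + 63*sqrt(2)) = 3*c^5 - 27*c^4 - 3*sqrt(2)*c^4 + 9*c^3 + 27*sqrt(2)*c^3 - 9*sqrt(2)*c^2 + 267*c^2 - 267*sqrt(2)*c - 252*c + 252*sqrt(2)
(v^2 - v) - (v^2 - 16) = 16 - v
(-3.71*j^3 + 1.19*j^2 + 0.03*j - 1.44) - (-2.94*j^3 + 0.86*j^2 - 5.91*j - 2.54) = -0.77*j^3 + 0.33*j^2 + 5.94*j + 1.1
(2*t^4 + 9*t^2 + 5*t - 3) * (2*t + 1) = 4*t^5 + 2*t^4 + 18*t^3 + 19*t^2 - t - 3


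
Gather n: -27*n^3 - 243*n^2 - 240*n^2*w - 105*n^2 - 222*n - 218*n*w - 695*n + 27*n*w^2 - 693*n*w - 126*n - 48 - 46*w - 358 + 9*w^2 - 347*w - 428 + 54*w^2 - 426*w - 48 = -27*n^3 + n^2*(-240*w - 348) + n*(27*w^2 - 911*w - 1043) + 63*w^2 - 819*w - 882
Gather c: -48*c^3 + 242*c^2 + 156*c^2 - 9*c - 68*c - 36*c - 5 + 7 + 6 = -48*c^3 + 398*c^2 - 113*c + 8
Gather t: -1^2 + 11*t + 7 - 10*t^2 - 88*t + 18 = -10*t^2 - 77*t + 24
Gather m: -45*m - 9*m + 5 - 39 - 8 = -54*m - 42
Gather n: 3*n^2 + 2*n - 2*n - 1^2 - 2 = 3*n^2 - 3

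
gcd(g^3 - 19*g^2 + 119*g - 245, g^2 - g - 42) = g - 7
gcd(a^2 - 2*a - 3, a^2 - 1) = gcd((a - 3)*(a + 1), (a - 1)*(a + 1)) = a + 1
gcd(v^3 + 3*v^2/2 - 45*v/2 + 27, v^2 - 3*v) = v - 3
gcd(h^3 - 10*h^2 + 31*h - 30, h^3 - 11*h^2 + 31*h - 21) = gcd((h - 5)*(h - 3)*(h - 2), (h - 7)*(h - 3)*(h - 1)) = h - 3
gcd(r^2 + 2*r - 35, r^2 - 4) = 1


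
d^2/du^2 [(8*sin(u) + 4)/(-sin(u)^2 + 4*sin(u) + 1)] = 8*(9*sin(u)^5 + 6*sin(u)^4 + 3*sin(u)^2 - 3*sin(u)/2 + 3*sin(3*u) - sin(5*u)/2 - 9)/(sin(u)^2 - 4*sin(u) - 1)^3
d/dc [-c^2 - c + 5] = -2*c - 1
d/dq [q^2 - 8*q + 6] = 2*q - 8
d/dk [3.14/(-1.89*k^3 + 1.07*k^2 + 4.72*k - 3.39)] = (17.8038*k^2 - 6.7196*k - 14.8208)/(1.89*k^3 - 1.07*k^2 - 4.72*k + 3.39)^2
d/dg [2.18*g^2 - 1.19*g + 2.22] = 4.36*g - 1.19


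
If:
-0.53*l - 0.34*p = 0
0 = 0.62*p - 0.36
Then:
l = -0.37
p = 0.58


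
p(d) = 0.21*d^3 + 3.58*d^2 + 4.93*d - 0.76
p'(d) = 0.63*d^2 + 7.16*d + 4.93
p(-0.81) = -2.52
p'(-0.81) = -0.46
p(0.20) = 0.37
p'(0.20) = 6.39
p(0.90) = 6.73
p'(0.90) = 11.88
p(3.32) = 62.75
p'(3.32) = 35.65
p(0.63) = 3.82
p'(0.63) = 9.69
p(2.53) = 38.03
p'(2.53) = 27.08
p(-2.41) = 5.21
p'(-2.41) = -8.67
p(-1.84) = 0.98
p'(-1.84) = -6.11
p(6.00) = 203.06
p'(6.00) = 70.57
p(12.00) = 936.80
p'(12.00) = 181.57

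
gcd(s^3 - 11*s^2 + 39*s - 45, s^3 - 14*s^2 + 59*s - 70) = s - 5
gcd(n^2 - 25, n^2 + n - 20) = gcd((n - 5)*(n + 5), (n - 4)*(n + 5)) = n + 5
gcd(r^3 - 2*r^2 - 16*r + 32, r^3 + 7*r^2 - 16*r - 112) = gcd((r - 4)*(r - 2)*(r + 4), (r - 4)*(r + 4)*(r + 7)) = r^2 - 16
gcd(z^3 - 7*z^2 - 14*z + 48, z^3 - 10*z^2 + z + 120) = z^2 - 5*z - 24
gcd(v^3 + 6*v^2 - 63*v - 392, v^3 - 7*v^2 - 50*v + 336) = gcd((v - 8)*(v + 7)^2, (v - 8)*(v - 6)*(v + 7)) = v^2 - v - 56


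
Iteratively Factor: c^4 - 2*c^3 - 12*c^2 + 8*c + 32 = (c - 2)*(c^3 - 12*c - 16) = (c - 4)*(c - 2)*(c^2 + 4*c + 4) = (c - 4)*(c - 2)*(c + 2)*(c + 2)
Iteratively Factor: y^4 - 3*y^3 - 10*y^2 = (y)*(y^3 - 3*y^2 - 10*y) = y*(y - 5)*(y^2 + 2*y) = y^2*(y - 5)*(y + 2)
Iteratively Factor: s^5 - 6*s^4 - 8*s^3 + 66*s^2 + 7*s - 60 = (s + 3)*(s^4 - 9*s^3 + 19*s^2 + 9*s - 20) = (s - 1)*(s + 3)*(s^3 - 8*s^2 + 11*s + 20) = (s - 4)*(s - 1)*(s + 3)*(s^2 - 4*s - 5) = (s - 5)*(s - 4)*(s - 1)*(s + 3)*(s + 1)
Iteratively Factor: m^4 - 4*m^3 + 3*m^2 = (m)*(m^3 - 4*m^2 + 3*m) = m*(m - 1)*(m^2 - 3*m) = m*(m - 3)*(m - 1)*(m)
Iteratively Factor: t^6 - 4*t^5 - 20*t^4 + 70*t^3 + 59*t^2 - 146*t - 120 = (t + 1)*(t^5 - 5*t^4 - 15*t^3 + 85*t^2 - 26*t - 120) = (t - 5)*(t + 1)*(t^4 - 15*t^2 + 10*t + 24) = (t - 5)*(t + 1)^2*(t^3 - t^2 - 14*t + 24) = (t - 5)*(t - 3)*(t + 1)^2*(t^2 + 2*t - 8) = (t - 5)*(t - 3)*(t - 2)*(t + 1)^2*(t + 4)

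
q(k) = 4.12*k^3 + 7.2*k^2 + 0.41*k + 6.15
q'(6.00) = 531.77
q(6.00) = 1157.73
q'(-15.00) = 2565.41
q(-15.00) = -12285.00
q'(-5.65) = 313.61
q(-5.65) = -509.42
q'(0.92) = 24.12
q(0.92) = 15.83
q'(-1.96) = 19.67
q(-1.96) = 1.98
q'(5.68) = 480.97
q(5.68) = 995.76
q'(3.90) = 244.57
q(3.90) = 361.66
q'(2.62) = 122.98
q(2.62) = 130.74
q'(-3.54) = 104.32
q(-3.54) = -87.84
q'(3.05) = 159.31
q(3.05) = 191.27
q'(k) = 12.36*k^2 + 14.4*k + 0.41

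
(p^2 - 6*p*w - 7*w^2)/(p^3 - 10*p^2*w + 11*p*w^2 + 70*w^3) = (p + w)/(p^2 - 3*p*w - 10*w^2)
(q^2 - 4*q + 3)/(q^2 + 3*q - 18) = (q - 1)/(q + 6)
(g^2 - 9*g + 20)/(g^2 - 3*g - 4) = (g - 5)/(g + 1)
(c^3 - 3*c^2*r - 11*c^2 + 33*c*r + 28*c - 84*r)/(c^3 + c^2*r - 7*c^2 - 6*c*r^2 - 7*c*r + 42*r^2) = (-c^2 + 3*c*r + 4*c - 12*r)/(-c^2 - c*r + 6*r^2)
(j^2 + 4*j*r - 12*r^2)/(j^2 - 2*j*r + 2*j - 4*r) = (j + 6*r)/(j + 2)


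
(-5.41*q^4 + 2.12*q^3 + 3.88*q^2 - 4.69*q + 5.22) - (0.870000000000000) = -5.41*q^4 + 2.12*q^3 + 3.88*q^2 - 4.69*q + 4.35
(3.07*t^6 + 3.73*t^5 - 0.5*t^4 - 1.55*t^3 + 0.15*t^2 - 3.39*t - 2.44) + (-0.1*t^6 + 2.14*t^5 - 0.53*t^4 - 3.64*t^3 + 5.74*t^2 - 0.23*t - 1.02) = 2.97*t^6 + 5.87*t^5 - 1.03*t^4 - 5.19*t^3 + 5.89*t^2 - 3.62*t - 3.46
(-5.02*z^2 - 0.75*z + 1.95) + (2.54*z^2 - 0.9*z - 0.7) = -2.48*z^2 - 1.65*z + 1.25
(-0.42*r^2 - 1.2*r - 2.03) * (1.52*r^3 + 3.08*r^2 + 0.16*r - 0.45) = -0.6384*r^5 - 3.1176*r^4 - 6.8488*r^3 - 6.2554*r^2 + 0.2152*r + 0.9135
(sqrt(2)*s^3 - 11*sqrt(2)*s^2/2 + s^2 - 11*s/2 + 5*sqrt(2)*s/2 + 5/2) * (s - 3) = sqrt(2)*s^4 - 17*sqrt(2)*s^3/2 + s^3 - 17*s^2/2 + 19*sqrt(2)*s^2 - 15*sqrt(2)*s/2 + 19*s - 15/2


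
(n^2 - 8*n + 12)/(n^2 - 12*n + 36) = (n - 2)/(n - 6)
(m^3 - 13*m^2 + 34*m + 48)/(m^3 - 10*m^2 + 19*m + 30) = (m - 8)/(m - 5)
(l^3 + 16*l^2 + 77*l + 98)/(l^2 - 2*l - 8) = (l^2 + 14*l + 49)/(l - 4)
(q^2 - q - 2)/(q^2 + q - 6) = (q + 1)/(q + 3)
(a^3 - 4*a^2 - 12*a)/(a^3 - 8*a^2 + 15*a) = (a^2 - 4*a - 12)/(a^2 - 8*a + 15)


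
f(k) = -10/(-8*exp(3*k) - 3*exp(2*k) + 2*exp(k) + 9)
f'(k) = -10*(24*exp(3*k) + 6*exp(2*k) - 2*exp(k))/(-8*exp(3*k) - 3*exp(2*k) + 2*exp(k) + 9)^2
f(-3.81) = -1.11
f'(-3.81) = 0.01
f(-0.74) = -1.19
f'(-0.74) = -0.43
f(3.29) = 0.00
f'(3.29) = -0.00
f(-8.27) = -1.11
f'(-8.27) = 0.00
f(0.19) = 1.41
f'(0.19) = -9.64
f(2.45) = 0.00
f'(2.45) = -0.00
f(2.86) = 0.00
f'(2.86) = -0.00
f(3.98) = 0.00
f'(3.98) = -0.00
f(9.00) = 0.00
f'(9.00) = 0.00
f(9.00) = 0.00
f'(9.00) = 0.00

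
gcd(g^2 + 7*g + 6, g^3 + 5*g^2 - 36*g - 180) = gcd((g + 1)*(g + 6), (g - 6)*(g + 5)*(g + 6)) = g + 6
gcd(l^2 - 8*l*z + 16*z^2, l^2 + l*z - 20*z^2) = -l + 4*z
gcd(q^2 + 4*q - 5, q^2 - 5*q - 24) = 1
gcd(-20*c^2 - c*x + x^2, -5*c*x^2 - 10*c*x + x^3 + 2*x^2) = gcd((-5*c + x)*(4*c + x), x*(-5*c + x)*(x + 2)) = -5*c + x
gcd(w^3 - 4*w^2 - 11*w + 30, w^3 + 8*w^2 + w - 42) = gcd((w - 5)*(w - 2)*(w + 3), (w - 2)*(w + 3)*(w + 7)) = w^2 + w - 6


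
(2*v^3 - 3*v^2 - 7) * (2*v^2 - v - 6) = 4*v^5 - 8*v^4 - 9*v^3 + 4*v^2 + 7*v + 42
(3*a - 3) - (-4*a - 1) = 7*a - 2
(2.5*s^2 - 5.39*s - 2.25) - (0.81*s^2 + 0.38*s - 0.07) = 1.69*s^2 - 5.77*s - 2.18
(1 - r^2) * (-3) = 3*r^2 - 3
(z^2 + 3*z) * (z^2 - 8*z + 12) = z^4 - 5*z^3 - 12*z^2 + 36*z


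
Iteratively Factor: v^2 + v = (v)*(v + 1)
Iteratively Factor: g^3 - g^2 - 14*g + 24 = (g - 2)*(g^2 + g - 12) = (g - 3)*(g - 2)*(g + 4)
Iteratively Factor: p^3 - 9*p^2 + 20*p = (p - 4)*(p^2 - 5*p) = p*(p - 4)*(p - 5)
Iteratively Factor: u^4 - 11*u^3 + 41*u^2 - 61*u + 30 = (u - 2)*(u^3 - 9*u^2 + 23*u - 15) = (u - 3)*(u - 2)*(u^2 - 6*u + 5) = (u - 3)*(u - 2)*(u - 1)*(u - 5)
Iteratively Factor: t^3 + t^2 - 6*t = (t)*(t^2 + t - 6) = t*(t + 3)*(t - 2)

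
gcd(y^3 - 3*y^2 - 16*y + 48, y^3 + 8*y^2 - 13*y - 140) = y - 4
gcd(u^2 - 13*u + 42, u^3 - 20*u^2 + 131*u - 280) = u - 7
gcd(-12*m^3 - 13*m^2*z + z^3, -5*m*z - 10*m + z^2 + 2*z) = 1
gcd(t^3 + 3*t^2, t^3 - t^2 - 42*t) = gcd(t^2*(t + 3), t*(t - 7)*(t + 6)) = t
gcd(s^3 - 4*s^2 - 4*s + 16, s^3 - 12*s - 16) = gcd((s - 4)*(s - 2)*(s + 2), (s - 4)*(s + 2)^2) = s^2 - 2*s - 8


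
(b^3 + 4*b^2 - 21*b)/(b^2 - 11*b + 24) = b*(b + 7)/(b - 8)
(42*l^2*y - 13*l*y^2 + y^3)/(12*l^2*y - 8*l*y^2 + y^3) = (-7*l + y)/(-2*l + y)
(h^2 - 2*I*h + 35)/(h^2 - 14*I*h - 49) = (h + 5*I)/(h - 7*I)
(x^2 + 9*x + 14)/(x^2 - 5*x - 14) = (x + 7)/(x - 7)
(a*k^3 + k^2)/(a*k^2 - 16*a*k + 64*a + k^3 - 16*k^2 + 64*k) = k^2*(a*k + 1)/(a*k^2 - 16*a*k + 64*a + k^3 - 16*k^2 + 64*k)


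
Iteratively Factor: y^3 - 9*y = (y)*(y^2 - 9) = y*(y - 3)*(y + 3)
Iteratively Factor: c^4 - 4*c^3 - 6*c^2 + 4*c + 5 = (c + 1)*(c^3 - 5*c^2 - c + 5) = (c + 1)^2*(c^2 - 6*c + 5) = (c - 1)*(c + 1)^2*(c - 5)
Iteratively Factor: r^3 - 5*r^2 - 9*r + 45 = (r + 3)*(r^2 - 8*r + 15) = (r - 5)*(r + 3)*(r - 3)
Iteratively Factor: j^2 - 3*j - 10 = (j + 2)*(j - 5)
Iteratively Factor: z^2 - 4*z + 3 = (z - 1)*(z - 3)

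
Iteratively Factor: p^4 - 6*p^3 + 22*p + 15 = (p + 1)*(p^3 - 7*p^2 + 7*p + 15) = (p - 5)*(p + 1)*(p^2 - 2*p - 3) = (p - 5)*(p + 1)^2*(p - 3)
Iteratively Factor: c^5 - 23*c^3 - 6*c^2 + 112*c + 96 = (c + 4)*(c^4 - 4*c^3 - 7*c^2 + 22*c + 24) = (c + 1)*(c + 4)*(c^3 - 5*c^2 - 2*c + 24) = (c - 3)*(c + 1)*(c + 4)*(c^2 - 2*c - 8) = (c - 3)*(c + 1)*(c + 2)*(c + 4)*(c - 4)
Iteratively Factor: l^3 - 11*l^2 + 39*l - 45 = (l - 3)*(l^2 - 8*l + 15) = (l - 5)*(l - 3)*(l - 3)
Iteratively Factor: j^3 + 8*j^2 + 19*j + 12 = (j + 3)*(j^2 + 5*j + 4) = (j + 3)*(j + 4)*(j + 1)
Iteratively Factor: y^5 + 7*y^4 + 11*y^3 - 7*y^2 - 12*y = (y)*(y^4 + 7*y^3 + 11*y^2 - 7*y - 12) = y*(y + 1)*(y^3 + 6*y^2 + 5*y - 12) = y*(y + 1)*(y + 3)*(y^2 + 3*y - 4) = y*(y + 1)*(y + 3)*(y + 4)*(y - 1)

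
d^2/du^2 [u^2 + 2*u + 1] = 2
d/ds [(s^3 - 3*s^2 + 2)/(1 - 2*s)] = (-4*s^3 + 9*s^2 - 6*s + 4)/(4*s^2 - 4*s + 1)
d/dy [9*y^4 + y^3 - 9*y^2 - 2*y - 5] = 36*y^3 + 3*y^2 - 18*y - 2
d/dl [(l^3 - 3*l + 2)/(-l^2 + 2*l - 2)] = (-l^4 + 4*l^3 - 9*l^2 + 4*l + 2)/(l^4 - 4*l^3 + 8*l^2 - 8*l + 4)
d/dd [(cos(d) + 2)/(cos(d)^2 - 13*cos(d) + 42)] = (cos(d)^2 + 4*cos(d) - 68)*sin(d)/(cos(d)^2 - 13*cos(d) + 42)^2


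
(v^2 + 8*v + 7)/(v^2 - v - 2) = (v + 7)/(v - 2)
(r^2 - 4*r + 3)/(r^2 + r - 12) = (r - 1)/(r + 4)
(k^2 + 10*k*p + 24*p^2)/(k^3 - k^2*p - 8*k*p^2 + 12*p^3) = (k^2 + 10*k*p + 24*p^2)/(k^3 - k^2*p - 8*k*p^2 + 12*p^3)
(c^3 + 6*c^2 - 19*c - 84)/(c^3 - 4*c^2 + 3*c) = (c^3 + 6*c^2 - 19*c - 84)/(c*(c^2 - 4*c + 3))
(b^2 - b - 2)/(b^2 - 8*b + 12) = (b + 1)/(b - 6)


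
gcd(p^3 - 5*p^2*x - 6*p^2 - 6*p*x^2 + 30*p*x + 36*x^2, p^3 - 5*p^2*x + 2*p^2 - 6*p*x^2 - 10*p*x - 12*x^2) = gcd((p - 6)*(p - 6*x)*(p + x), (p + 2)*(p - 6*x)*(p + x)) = -p^2 + 5*p*x + 6*x^2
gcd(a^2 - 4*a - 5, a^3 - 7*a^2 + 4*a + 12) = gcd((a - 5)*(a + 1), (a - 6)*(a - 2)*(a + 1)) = a + 1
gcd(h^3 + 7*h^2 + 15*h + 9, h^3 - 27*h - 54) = h^2 + 6*h + 9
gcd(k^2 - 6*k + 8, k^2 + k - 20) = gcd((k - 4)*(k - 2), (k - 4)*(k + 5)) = k - 4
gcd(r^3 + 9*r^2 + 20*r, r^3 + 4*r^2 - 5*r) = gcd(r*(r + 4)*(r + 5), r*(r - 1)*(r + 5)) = r^2 + 5*r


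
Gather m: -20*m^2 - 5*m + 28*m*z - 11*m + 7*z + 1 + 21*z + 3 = -20*m^2 + m*(28*z - 16) + 28*z + 4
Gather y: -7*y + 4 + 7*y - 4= 0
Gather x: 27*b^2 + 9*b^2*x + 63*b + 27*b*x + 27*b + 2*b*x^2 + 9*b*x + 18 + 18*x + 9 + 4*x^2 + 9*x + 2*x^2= 27*b^2 + 90*b + x^2*(2*b + 6) + x*(9*b^2 + 36*b + 27) + 27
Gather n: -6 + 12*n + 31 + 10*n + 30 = 22*n + 55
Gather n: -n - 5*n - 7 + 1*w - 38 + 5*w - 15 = -6*n + 6*w - 60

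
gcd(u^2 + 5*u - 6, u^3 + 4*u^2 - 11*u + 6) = u^2 + 5*u - 6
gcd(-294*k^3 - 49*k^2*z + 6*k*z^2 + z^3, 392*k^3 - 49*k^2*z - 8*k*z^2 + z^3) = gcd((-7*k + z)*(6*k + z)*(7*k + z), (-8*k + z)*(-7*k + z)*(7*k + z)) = -49*k^2 + z^2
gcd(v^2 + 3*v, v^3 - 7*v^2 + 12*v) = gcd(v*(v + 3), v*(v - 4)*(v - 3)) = v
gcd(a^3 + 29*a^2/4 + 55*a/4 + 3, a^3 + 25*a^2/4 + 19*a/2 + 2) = a^2 + 17*a/4 + 1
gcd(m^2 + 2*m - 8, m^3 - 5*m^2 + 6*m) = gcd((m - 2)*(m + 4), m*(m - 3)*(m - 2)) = m - 2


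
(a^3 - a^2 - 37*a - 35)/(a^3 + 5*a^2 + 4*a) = (a^2 - 2*a - 35)/(a*(a + 4))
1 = 1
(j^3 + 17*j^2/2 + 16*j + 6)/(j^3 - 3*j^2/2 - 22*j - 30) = (2*j^2 + 13*j + 6)/(2*j^2 - 7*j - 30)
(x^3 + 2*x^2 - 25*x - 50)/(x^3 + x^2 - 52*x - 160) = (x^2 - 3*x - 10)/(x^2 - 4*x - 32)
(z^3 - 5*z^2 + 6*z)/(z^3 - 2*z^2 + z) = (z^2 - 5*z + 6)/(z^2 - 2*z + 1)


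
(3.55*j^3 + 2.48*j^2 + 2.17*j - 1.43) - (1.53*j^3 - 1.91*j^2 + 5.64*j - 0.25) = 2.02*j^3 + 4.39*j^2 - 3.47*j - 1.18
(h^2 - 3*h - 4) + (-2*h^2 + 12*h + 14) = -h^2 + 9*h + 10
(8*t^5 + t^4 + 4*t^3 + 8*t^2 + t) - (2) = 8*t^5 + t^4 + 4*t^3 + 8*t^2 + t - 2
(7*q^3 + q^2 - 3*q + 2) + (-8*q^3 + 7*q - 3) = -q^3 + q^2 + 4*q - 1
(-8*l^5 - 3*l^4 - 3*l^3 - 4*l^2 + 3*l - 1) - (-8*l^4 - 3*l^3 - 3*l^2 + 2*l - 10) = -8*l^5 + 5*l^4 - l^2 + l + 9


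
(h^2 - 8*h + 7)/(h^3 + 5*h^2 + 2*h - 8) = (h - 7)/(h^2 + 6*h + 8)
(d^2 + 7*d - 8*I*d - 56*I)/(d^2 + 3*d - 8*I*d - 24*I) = (d + 7)/(d + 3)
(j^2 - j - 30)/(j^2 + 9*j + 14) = (j^2 - j - 30)/(j^2 + 9*j + 14)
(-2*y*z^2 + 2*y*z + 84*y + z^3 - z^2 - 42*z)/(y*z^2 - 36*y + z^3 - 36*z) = (-2*y*z + 14*y + z^2 - 7*z)/(y*z - 6*y + z^2 - 6*z)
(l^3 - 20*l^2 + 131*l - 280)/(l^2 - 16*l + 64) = (l^2 - 12*l + 35)/(l - 8)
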